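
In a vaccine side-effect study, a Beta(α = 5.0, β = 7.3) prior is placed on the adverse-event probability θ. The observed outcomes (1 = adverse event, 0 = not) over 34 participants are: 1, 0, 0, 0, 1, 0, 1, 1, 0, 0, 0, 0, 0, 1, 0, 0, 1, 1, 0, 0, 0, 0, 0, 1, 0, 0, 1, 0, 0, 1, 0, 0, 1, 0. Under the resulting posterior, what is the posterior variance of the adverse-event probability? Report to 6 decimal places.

The Beta prior is conjugate to a Binomial/Bernoulli likelihood; the update adds successes to α and failures to β.
Posterior: Beta(α+k, β+n−k) = Beta(5.0+11, 7.3+23) = Beta(16.0, 30.3).
Var = αβ/((α+β)²(α+β+1)) = 16.0·30.3/(46.3²·47.3) = 0.004781.

0.004781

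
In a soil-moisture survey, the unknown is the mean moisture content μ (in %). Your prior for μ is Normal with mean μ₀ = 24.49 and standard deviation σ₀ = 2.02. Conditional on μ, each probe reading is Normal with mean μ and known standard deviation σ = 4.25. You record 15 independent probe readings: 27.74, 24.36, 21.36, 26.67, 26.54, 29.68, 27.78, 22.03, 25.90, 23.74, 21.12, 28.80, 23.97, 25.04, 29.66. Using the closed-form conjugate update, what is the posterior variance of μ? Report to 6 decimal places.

0.929779

For Normal data with known variance σ², a Normal(μ₀, σ₀²) prior on μ is conjugate. Posterior precision = 1/σ₀² + n/σ²; posterior mean is the precision-weighted average of μ₀ and x̄.
σ₀² = 2.02² = 4.0804, σ² = 4.25² = 18.0625; σ² + n·σ₀² = 18.0625 + 15·4.0804 = 79.2685.
Posterior precision = 1/σ₀² + n/σ² = 1/4.0804 + 15/18.0625 = (σ² + n·σ₀²)/(σ₀²σ²) = 79.2685/(4.0804·18.0625); posterior variance σₙ² = σ₀²σ²/(σ² + n·σ₀²) = 4.0804·18.0625/79.2685 = 0.929779.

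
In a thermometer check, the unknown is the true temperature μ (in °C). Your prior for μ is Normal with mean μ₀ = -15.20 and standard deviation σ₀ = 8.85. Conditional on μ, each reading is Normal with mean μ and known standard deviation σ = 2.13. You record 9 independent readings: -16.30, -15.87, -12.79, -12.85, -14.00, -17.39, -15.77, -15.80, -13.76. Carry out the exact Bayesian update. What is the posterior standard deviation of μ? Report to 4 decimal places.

0.7077

For Normal data with known variance σ², a Normal(μ₀, σ₀²) prior on μ is conjugate. Posterior precision = 1/σ₀² + n/σ²; posterior mean is the precision-weighted average of μ₀ and x̄.
σ₀² = 8.85² = 78.3225, σ² = 2.13² = 4.5369; σ² + n·σ₀² = 4.5369 + 9·78.3225 = 709.4394.
Posterior precision = 1/σ₀² + n/σ² = 1/78.3225 + 9/4.5369 = (σ² + n·σ₀²)/(σ₀²σ²) = 709.4394/(78.3225·4.5369); posterior variance σₙ² = σ₀²σ²/(σ² + n·σ₀²) = 78.3225·4.5369/709.4394 = 0.500876.
Posterior SD = √σₙ² = √(78.3225·4.5369/709.4394) = 0.7077.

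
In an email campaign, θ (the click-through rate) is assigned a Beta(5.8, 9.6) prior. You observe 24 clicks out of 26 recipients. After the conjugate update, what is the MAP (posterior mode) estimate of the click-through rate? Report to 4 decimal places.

The Beta prior is conjugate to a Binomial/Bernoulli likelihood; the update adds successes to α and failures to β.
Posterior: Beta(α+k, β+n−k) = Beta(5.8+24, 9.6+2) = Beta(29.8, 11.6).
Mode of Beta(a,b) for a,b>1 is (a−1)/(a+b−2) = 28.8/39.4 = 0.7310.

0.7310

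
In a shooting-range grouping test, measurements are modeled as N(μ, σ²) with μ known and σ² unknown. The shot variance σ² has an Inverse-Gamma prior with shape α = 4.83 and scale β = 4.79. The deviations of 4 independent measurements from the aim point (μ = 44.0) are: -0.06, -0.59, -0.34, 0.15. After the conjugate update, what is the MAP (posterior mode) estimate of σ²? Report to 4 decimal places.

With known mean μ and an Inverse-Gamma(α, β) prior on σ², the Normal likelihood is conjugate: posterior is Inv-Gamma(α + n/2, β + Σ(xᵢ−μ)²/2).
Σ(xᵢ−μ)² = (-0.06)² + (-0.59)² + (-0.34)² + (0.15)² = 0.4898.
Posterior: Inv-Gamma(4.83 + 4/2, 4.79 + 0.4898/2) = Inv-Gamma(6.83, 5.03490).
Mode = β/(α+1) = 5.03490/7.83 = 0.6430.

0.6430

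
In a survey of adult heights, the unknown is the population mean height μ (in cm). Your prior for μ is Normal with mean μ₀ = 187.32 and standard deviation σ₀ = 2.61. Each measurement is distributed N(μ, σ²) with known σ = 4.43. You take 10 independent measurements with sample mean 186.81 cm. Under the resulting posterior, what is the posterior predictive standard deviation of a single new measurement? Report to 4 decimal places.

4.5987

For Normal data with known variance σ², a Normal(μ₀, σ₀²) prior on μ is conjugate. Posterior precision = 1/σ₀² + n/σ²; posterior mean is the precision-weighted average of μ₀ and x̄.
σ₀² = 2.61² = 6.8121, σ² = 4.43² = 19.6249; σ² + n·σ₀² = 19.6249 + 10·6.8121 = 87.7459.
Posterior precision = 1/σ₀² + n/σ² = 1/6.8121 + 10/19.6249 = (σ² + n·σ₀²)/(σ₀²σ²) = 87.7459/(6.8121·19.6249); posterior variance σₙ² = σ₀²σ²/(σ² + n·σ₀²) = 6.8121·19.6249/87.7459 = 1.523567.
Predictive variance for one new observation = σₙ² + σ² = 6.8121·19.6249/87.7459 + 19.6249 = σ²·(σ₀² + 87.7459)/87.7459 = 19.6249·94.558/87.7459 = 21.148467; SD = √(19.6249·94.558/87.7459) = 4.5987.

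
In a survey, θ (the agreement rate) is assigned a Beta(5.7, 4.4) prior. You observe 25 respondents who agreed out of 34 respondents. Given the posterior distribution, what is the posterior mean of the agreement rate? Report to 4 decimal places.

The Beta prior is conjugate to a Binomial/Bernoulli likelihood; the update adds successes to α and failures to β.
Posterior: Beta(α+k, β+n−k) = Beta(5.7+25, 4.4+9) = Beta(30.7, 13.4).
Posterior mean = α/(α+β) = 30.7/44.1 = 0.6961.

0.6961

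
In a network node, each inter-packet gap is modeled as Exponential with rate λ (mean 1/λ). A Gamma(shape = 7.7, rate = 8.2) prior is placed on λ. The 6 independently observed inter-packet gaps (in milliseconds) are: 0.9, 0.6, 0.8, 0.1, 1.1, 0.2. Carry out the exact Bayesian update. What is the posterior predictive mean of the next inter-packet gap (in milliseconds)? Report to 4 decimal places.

0.9370

With a Gamma(shape α, rate β) prior on the exponential rate λ, the posterior after n observations with total T = Σxᵢ is Gamma(α+n, β+T).
Sum of observations T = 3.7 milliseconds; n = 6.
Posterior: Gamma(7.7+6, 8.2+3.7) = Gamma(13.7, 11.9).
The predictive distribution for the next observation is Lomax; its mean is β/(α−1) = 11.9/12.7 = 0.9370.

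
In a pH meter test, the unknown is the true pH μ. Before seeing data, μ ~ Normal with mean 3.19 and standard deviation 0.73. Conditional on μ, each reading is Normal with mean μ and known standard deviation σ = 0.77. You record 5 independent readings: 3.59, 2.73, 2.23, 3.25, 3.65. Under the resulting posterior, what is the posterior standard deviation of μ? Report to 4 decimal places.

For Normal data with known variance σ², a Normal(μ₀, σ₀²) prior on μ is conjugate. Posterior precision = 1/σ₀² + n/σ²; posterior mean is the precision-weighted average of μ₀ and x̄.
σ₀² = 0.73² = 0.5329, σ² = 0.77² = 0.5929; σ² + n·σ₀² = 0.5929 + 5·0.5329 = 3.2574.
Posterior precision = 1/σ₀² + n/σ² = 1/0.5329 + 5/0.5929 = (σ² + n·σ₀²)/(σ₀²σ²) = 3.2574/(0.5329·0.5929); posterior variance σₙ² = σ₀²σ²/(σ² + n·σ₀²) = 0.5329·0.5929/3.2574 = 0.096997.
Posterior SD = √σₙ² = √(0.5329·0.5929/3.2574) = 0.3114.

0.3114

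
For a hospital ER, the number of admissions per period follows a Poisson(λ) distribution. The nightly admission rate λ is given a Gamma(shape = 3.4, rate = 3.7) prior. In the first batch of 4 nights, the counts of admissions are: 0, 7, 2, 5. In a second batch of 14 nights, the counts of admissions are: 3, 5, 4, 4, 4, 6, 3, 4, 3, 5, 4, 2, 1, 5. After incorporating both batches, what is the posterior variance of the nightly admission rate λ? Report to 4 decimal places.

0.1495

With a Gamma(shape α, rate β) prior, the Poisson likelihood is conjugate: the posterior is Gamma(α + ΣXᵢ, β + n).
Batch 1: sum of counts S = 14 over n = 4 nights.
After batch 1: Gamma(α+S, β+n) = Gamma(3.4+14, 3.7+4) = Gamma(17.4, 7.7).
Batch 2: sum of counts S = 53 over n = 14 nights.
After batch 2: Gamma(α+S, β+n) = Gamma(17.4+53, 7.7+14) = Gamma(70.4, 21.7).
Var = α/β² = 70.4/21.7² = 0.1495.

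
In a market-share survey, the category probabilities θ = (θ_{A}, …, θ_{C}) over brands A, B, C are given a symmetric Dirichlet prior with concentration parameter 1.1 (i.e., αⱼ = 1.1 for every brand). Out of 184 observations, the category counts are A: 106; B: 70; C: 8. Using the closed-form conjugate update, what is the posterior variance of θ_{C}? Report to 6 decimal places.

The Dirichlet prior is conjugate to the Multinomial likelihood: each posterior αⱼ = prior αⱼ + observed count nⱼ.
Posterior concentration: (107.1, 71.1, 9.1), total = 187.3.
Var[θ_j] = α_j(Σα−α_j)/((Σα)²(Σα+1)) = 9.1·178.2/(187.3²·188.3) = 0.000245.

0.000245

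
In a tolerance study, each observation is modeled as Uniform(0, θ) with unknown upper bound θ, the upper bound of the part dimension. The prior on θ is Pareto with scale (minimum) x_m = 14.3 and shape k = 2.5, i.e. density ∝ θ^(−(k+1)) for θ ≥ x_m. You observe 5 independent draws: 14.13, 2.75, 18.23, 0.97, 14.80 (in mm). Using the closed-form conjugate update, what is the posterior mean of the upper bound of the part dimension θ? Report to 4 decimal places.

21.0346

A Pareto(scale x_m, shape k) prior on the upper bound θ of Uniform(0, θ) is conjugate: posterior is Pareto(max(x_m, max xᵢ), k + n).
Sample maximum = 18.23; prior scale x_m = 14.3 → posterior scale = max = 18.23.
Posterior shape = 2.5 + 5 = 7.5.
E[θ|data] = k·x_m/(k−1) = 7.5·18.23/6.5 = 21.0346.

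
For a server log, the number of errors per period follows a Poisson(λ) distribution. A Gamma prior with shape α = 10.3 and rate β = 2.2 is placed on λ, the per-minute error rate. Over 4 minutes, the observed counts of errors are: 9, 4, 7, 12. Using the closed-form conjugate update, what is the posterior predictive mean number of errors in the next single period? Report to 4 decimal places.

With a Gamma(shape α, rate β) prior, the Poisson likelihood is conjugate: the posterior is Gamma(α + ΣXᵢ, β + n).
Sum of counts S = 32 over n = 4 minutes.
Posterior: Gamma(α+S, β+n) = Gamma(10.3+32, 2.2+4) = Gamma(42.3, 6.2).
The predictive distribution for one future period is NegBinom with mean α/β = 6.8226.

6.8226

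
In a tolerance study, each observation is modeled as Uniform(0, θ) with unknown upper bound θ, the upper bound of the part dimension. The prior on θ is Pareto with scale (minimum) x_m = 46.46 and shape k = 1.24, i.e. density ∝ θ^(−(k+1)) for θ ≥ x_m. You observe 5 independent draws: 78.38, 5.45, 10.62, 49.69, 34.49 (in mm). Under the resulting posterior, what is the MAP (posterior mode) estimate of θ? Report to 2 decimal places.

A Pareto(scale x_m, shape k) prior on the upper bound θ of Uniform(0, θ) is conjugate: posterior is Pareto(max(x_m, max xᵢ), k + n).
Sample maximum = 78.38; prior scale x_m = 46.46 → posterior scale = max = 78.38.
Posterior shape = 1.24 + 5 = 6.24.
The Pareto density is decreasing on [x_m, ∞), so the mode is x_m = 78.38.

78.38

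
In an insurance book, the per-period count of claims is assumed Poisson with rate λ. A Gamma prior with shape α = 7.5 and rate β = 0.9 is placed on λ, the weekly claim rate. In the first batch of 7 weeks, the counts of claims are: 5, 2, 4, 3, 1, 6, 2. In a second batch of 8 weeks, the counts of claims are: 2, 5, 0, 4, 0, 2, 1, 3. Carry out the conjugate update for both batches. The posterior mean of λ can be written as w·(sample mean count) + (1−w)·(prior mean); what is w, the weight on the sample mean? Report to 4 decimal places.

With a Gamma(shape α, rate β) prior, the Poisson likelihood is conjugate: the posterior is Gamma(α + ΣXᵢ, β + n).
Total number of weeks: n = 7 + 8 = 15.
Posterior mean = (α₀+S)/(β₀+n) = [n/(β₀+n)]·(S/n) + [β₀/(β₀+n)]·(α₀/β₀), so only n and β₀ enter the weight.
Weight on data w = n/(β₀+n) = 15/(0.9+15) = 15/15.9 = 0.9434.

0.9434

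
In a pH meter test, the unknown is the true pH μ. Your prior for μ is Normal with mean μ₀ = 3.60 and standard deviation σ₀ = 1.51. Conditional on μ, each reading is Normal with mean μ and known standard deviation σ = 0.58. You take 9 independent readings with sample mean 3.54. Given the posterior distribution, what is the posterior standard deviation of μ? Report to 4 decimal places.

For Normal data with known variance σ², a Normal(μ₀, σ₀²) prior on μ is conjugate. Posterior precision = 1/σ₀² + n/σ²; posterior mean is the precision-weighted average of μ₀ and x̄.
σ₀² = 1.51² = 2.2801, σ² = 0.58² = 0.3364; σ² + n·σ₀² = 0.3364 + 9·2.2801 = 20.8573.
Posterior precision = 1/σ₀² + n/σ² = 1/2.2801 + 9/0.3364 = (σ² + n·σ₀²)/(σ₀²σ²) = 20.8573/(2.2801·0.3364); posterior variance σₙ² = σ₀²σ²/(σ² + n·σ₀²) = 2.2801·0.3364/20.8573 = 0.036775.
Posterior SD = √σₙ² = √(2.2801·0.3364/20.8573) = 0.1918.

0.1918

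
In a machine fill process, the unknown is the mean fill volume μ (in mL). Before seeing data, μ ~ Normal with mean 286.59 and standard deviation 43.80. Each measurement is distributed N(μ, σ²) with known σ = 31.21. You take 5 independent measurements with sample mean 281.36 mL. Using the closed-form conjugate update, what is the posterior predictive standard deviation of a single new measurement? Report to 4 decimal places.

33.9252

For Normal data with known variance σ², a Normal(μ₀, σ₀²) prior on μ is conjugate. Posterior precision = 1/σ₀² + n/σ²; posterior mean is the precision-weighted average of μ₀ and x̄.
σ₀² = 43.80² = 1918.44, σ² = 31.21² = 974.0641; σ² + n·σ₀² = 974.0641 + 5·1918.44 = 10566.2641.
Posterior precision = 1/σ₀² + n/σ² = 1/1918.44 + 5/974.0641 = (σ² + n·σ₀²)/(σ₀²σ²) = 10566.2641/(1918.44·974.0641); posterior variance σₙ² = σ₀²σ²/(σ² + n·σ₀²) = 1918.44·974.0641/10566.2641 = 176.853760.
Predictive variance for one new observation = σₙ² + σ² = 1918.44·974.0641/10566.2641 + 974.0641 = σ²·(σ₀² + 10566.2641)/10566.2641 = 974.0641·12484.7041/10566.2641 = 1150.917860; SD = √(974.0641·12484.7041/10566.2641) = 33.9252.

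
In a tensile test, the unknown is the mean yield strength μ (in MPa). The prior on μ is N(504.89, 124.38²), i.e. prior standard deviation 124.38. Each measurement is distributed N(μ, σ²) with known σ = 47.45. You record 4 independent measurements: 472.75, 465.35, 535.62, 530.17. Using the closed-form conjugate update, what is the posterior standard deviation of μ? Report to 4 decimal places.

23.3048

For Normal data with known variance σ², a Normal(μ₀, σ₀²) prior on μ is conjugate. Posterior precision = 1/σ₀² + n/σ²; posterior mean is the precision-weighted average of μ₀ and x̄.
σ₀² = 124.38² = 15470.3844, σ² = 47.45² = 2251.5025; σ² + n·σ₀² = 2251.5025 + 4·15470.3844 = 64133.0401.
Posterior precision = 1/σ₀² + n/σ² = 1/15470.3844 + 4/2251.5025 = (σ² + n·σ₀²)/(σ₀²σ²) = 64133.0401/(15470.3844·2251.5025); posterior variance σₙ² = σ₀²σ²/(σ² + n·σ₀²) = 15470.3844·2251.5025/64133.0401 = 543.114892.
Posterior SD = √σₙ² = √(15470.3844·2251.5025/64133.0401) = 23.3048.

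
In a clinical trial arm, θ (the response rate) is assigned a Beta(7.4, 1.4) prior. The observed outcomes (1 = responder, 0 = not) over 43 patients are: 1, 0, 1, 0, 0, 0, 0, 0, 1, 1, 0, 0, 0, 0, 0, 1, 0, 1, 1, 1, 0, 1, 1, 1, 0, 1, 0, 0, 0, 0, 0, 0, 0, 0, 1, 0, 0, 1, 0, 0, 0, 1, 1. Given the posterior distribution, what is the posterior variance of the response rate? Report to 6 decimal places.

0.004691

The Beta prior is conjugate to a Binomial/Bernoulli likelihood; the update adds successes to α and failures to β.
Posterior: Beta(α+k, β+n−k) = Beta(7.4+16, 1.4+27) = Beta(23.4, 28.4).
Var = αβ/((α+β)²(α+β+1)) = 23.4·28.4/(51.8²·52.8) = 0.004691.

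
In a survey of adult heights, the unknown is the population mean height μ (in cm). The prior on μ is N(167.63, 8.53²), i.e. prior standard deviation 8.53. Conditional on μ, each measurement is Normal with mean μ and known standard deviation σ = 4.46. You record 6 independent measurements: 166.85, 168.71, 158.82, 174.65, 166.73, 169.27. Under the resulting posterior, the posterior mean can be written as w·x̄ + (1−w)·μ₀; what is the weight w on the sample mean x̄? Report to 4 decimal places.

For Normal data with known variance σ², a Normal(μ₀, σ₀²) prior on μ is conjugate. Posterior precision = 1/σ₀² + n/σ²; posterior mean is the precision-weighted average of μ₀ and x̄.
σ₀² = 8.53² = 72.7609, σ² = 4.46² = 19.8916. Prior precision 1/σ₀² = 1/72.7609; data precision n/σ² = 6/19.8916.
w = (n/σ²)/(1/σ₀² + n/σ²) = n·σ₀²/(σ² + n·σ₀²) = 6·72.7609/(19.8916 + 6·72.7609) = 436.5654/456.457 = 0.9564.

0.9564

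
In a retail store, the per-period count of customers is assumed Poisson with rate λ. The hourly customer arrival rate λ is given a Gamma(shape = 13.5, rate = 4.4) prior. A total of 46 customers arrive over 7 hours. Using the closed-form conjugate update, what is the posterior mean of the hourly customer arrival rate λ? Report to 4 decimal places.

With a Gamma(shape α, rate β) prior, the Poisson likelihood is conjugate: the posterior is Gamma(α + ΣXᵢ, β + n).
Posterior: Gamma(α+S, β+n) = Gamma(13.5+46, 4.4+7) = Gamma(59.5, 11.4).
Posterior mean = α/β = 59.5/11.4 = 5.2193.

5.2193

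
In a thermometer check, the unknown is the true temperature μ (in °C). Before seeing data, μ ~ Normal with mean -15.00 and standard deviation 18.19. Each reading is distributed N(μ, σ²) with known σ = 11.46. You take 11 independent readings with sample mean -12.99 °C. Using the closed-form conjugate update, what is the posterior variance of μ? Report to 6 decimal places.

11.523428

For Normal data with known variance σ², a Normal(μ₀, σ₀²) prior on μ is conjugate. Posterior precision = 1/σ₀² + n/σ²; posterior mean is the precision-weighted average of μ₀ and x̄.
σ₀² = 18.19² = 330.8761, σ² = 11.46² = 131.3316; σ² + n·σ₀² = 131.3316 + 11·330.8761 = 3770.9687.
Posterior precision = 1/σ₀² + n/σ² = 1/330.8761 + 11/131.3316 = (σ² + n·σ₀²)/(σ₀²σ²) = 3770.9687/(330.8761·131.3316); posterior variance σₙ² = σ₀²σ²/(σ² + n·σ₀²) = 330.8761·131.3316/3770.9687 = 11.523428.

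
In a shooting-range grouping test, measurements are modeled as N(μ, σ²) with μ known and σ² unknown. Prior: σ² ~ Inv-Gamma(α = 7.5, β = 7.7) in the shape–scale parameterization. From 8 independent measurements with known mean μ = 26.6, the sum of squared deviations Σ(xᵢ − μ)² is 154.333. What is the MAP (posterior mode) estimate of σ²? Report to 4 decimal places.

With known mean μ and an Inverse-Gamma(α, β) prior on σ², the Normal likelihood is conjugate: posterior is Inv-Gamma(α + n/2, β + Σ(xᵢ−μ)²/2).
Posterior: Inv-Gamma(7.5 + 8/2, 7.7 + 154.333/2) = Inv-Gamma(11.50, 84.8665).
Mode = β/(α+1) = 84.8665/12.50 = 6.7893.

6.7893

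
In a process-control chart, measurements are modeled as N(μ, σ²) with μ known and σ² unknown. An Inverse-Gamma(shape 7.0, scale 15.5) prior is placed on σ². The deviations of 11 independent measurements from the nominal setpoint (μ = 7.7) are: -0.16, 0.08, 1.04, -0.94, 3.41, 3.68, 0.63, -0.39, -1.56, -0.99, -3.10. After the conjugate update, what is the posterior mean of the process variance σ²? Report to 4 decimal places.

With known mean μ and an Inverse-Gamma(α, β) prior on σ², the Normal likelihood is conjugate: posterior is Inv-Gamma(α + n/2, β + Σ(xᵢ−μ)²/2).
Σ(xᵢ−μ)² = (-0.16)² + (0.08)² + (1.04)² + (-0.94)² + (3.41)² + (3.68)² + (0.63)² + (-0.39)² + (-1.56)² + (-0.99)² + (-3.10)² = 40.7404.
Posterior: Inv-Gamma(7.0 + 11/2, 15.5 + 40.7404/2) = Inv-Gamma(12.50, 35.87020).
E[σ²|data] = β/(α−1) = 35.87020/11.50 = 3.1191.

3.1191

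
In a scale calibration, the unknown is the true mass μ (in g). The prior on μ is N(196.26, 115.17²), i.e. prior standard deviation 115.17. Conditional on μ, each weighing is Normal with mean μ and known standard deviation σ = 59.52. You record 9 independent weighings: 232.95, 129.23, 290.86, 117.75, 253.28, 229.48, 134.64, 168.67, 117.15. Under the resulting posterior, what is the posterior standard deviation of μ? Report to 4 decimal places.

19.5520

For Normal data with known variance σ², a Normal(μ₀, σ₀²) prior on μ is conjugate. Posterior precision = 1/σ₀² + n/σ²; posterior mean is the precision-weighted average of μ₀ and x̄.
σ₀² = 115.17² = 13264.1289, σ² = 59.52² = 3542.6304; σ² + n·σ₀² = 3542.6304 + 9·13264.1289 = 122919.7905.
Posterior precision = 1/σ₀² + n/σ² = 1/13264.1289 + 9/3542.6304 = (σ² + n·σ₀²)/(σ₀²σ²) = 122919.7905/(13264.1289·3542.6304); posterior variance σₙ² = σ₀²σ²/(σ² + n·σ₀²) = 13264.1289·3542.6304/122919.7905 = 382.281047.
Posterior SD = √σₙ² = √(13264.1289·3542.6304/122919.7905) = 19.5520.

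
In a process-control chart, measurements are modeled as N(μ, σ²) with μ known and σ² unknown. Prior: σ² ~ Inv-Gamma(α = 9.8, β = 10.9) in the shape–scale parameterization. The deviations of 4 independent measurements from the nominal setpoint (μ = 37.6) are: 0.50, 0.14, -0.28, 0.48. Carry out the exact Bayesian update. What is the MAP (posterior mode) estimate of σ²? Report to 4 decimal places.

With known mean μ and an Inverse-Gamma(α, β) prior on σ², the Normal likelihood is conjugate: posterior is Inv-Gamma(α + n/2, β + Σ(xᵢ−μ)²/2).
Σ(xᵢ−μ)² = (0.50)² + (0.14)² + (-0.28)² + (0.48)² = 0.5784.
Posterior: Inv-Gamma(9.8 + 4/2, 10.9 + 0.5784/2) = Inv-Gamma(11.80, 11.18920).
Mode = β/(α+1) = 11.18920/12.80 = 0.8742.

0.8742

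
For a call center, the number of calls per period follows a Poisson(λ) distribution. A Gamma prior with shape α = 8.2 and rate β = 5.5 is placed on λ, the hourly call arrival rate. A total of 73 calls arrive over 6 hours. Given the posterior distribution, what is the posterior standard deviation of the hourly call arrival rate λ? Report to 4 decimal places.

With a Gamma(shape α, rate β) prior, the Poisson likelihood is conjugate: the posterior is Gamma(α + ΣXᵢ, β + n).
Posterior: Gamma(α+S, β+n) = Gamma(8.2+73, 5.5+6) = Gamma(81.2, 11.5).
SD = √α/β = √81.2/11.5 = 0.7836.

0.7836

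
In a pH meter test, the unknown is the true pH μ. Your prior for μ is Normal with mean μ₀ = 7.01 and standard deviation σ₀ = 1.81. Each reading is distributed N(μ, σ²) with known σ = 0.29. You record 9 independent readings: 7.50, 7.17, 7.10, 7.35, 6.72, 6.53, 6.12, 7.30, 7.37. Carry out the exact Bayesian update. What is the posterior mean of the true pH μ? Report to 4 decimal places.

For Normal data with known variance σ², a Normal(μ₀, σ₀²) prior on μ is conjugate. Posterior precision = 1/σ₀² + n/σ²; posterior mean is the precision-weighted average of μ₀ and x̄.
Σxᵢ = 7.50 + 7.17 + 7.10 + 7.35 + 6.72 + 6.53 + 6.12 + 7.30 + 7.37 = 63.16, so n·x̄ = 63.16.
σ₀² = 1.81² = 3.2761, σ² = 0.29² = 0.0841; σ² + n·σ₀² = 0.0841 + 9·3.2761 = 29.569.
Posterior mean = (μ₀/σ₀² + n·x̄/σ²)/(1/σ₀² + n/σ²) = (σ²·μ₀ + σ₀²·n·x̄)/(σ² + n·σ₀²) = (0.0841·7.01 + 3.2761·63.16)/29.569 = 207.508017/29.569 = 7.0178.

7.0178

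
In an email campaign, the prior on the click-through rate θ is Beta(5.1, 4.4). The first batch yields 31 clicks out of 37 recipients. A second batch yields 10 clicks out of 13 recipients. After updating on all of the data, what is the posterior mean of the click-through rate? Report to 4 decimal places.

The Beta prior is conjugate to a Binomial/Bernoulli likelihood; the update adds successes to α and failures to β.
After batch 1: Beta(5.1+31, 4.4+6) = Beta(36.1, 10.4).
After batch 2: Beta(36.1+10, 10.4+3) = Beta(46.1, 13.4).
Posterior mean = α/(α+β) = 46.1/59.5 = 0.7748.

0.7748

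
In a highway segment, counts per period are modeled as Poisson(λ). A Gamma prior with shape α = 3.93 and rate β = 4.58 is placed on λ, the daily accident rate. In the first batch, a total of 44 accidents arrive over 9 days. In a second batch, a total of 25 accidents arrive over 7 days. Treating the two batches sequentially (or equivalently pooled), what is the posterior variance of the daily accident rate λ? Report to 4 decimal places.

0.1722

With a Gamma(shape α, rate β) prior, the Poisson likelihood is conjugate: the posterior is Gamma(α + ΣXᵢ, β + n).
After batch 1: Gamma(α+S, β+n) = Gamma(3.93+44, 4.58+9) = Gamma(47.93, 13.58).
After batch 2: Gamma(α+S, β+n) = Gamma(47.93+25, 13.58+7) = Gamma(72.93, 20.58).
Var = α/β² = 72.93/20.58² = 0.1722.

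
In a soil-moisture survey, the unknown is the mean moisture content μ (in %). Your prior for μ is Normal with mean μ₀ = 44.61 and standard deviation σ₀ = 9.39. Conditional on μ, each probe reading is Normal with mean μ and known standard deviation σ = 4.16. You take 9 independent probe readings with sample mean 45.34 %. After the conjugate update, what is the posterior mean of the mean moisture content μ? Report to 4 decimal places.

For Normal data with known variance σ², a Normal(μ₀, σ₀²) prior on μ is conjugate. Posterior precision = 1/σ₀² + n/σ²; posterior mean is the precision-weighted average of μ₀ and x̄.
n·x̄ = 9·45.34 = 408.06.
σ₀² = 9.39² = 88.1721, σ² = 4.16² = 17.3056; σ² + n·σ₀² = 17.3056 + 9·88.1721 = 810.8545.
Posterior mean = (μ₀/σ₀² + n·x̄/σ²)/(1/σ₀² + n/σ²) = (σ²·μ₀ + σ₀²·n·x̄)/(σ² + n·σ₀²) = (17.3056·44.61 + 88.1721·408.06)/810.8545 = 36751.509942/810.8545 = 45.3244.

45.3244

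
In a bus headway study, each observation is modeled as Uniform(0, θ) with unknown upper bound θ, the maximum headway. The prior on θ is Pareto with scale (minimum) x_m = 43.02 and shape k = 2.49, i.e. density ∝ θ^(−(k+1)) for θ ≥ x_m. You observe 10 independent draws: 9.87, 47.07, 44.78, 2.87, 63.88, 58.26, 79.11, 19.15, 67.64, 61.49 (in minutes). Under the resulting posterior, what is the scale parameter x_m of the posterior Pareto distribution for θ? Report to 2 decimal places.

A Pareto(scale x_m, shape k) prior on the upper bound θ of Uniform(0, θ) is conjugate: posterior is Pareto(max(x_m, max xᵢ), k + n).
Sample maximum = 79.11; prior scale x_m = 43.02 → posterior scale = max = 79.11.
Posterior shape = 2.49 + 10 = 12.49.
Posterior scale x_m = 79.11.

79.11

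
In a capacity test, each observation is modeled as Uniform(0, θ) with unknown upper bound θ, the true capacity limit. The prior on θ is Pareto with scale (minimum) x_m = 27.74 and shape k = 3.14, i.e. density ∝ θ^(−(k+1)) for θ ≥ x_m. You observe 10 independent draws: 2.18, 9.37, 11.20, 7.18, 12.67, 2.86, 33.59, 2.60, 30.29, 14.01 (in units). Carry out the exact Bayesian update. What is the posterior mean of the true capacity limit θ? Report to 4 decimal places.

36.3569

A Pareto(scale x_m, shape k) prior on the upper bound θ of Uniform(0, θ) is conjugate: posterior is Pareto(max(x_m, max xᵢ), k + n).
Sample maximum = 33.59; prior scale x_m = 27.74 → posterior scale = max = 33.59.
Posterior shape = 3.14 + 10 = 13.14.
E[θ|data] = k·x_m/(k−1) = 13.14·33.59/12.14 = 36.3569.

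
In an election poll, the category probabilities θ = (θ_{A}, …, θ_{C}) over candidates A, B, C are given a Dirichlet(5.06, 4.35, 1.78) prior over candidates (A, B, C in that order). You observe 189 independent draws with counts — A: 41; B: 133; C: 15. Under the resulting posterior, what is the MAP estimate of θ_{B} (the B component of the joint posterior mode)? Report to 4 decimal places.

0.6915

The Dirichlet prior is conjugate to the Multinomial likelihood: each posterior αⱼ = prior αⱼ + observed count nⱼ.
Posterior concentration: (46.06, 137.35, 16.78), total = 200.19.
Joint mode component: (α_{B}−1)/(Σα−K) = 136.35/197.19 = 0.6915.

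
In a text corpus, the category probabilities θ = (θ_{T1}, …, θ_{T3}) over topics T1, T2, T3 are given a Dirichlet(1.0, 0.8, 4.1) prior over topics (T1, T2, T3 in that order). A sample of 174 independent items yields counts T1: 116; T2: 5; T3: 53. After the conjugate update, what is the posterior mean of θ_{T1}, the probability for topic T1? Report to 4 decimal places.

The Dirichlet prior is conjugate to the Multinomial likelihood: each posterior αⱼ = prior αⱼ + observed count nⱼ.
Posterior concentration: (117.0, 5.8, 57.1), total = 179.9.
E[θ_{T1}|data] = α_{T1}/Σα = 117.0/179.9 = 0.6504.

0.6504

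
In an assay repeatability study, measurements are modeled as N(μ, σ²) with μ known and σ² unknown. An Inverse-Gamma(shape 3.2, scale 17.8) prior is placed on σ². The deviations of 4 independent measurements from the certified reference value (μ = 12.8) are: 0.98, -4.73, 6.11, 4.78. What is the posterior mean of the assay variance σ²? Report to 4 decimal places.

With known mean μ and an Inverse-Gamma(α, β) prior on σ², the Normal likelihood is conjugate: posterior is Inv-Gamma(α + n/2, β + Σ(xᵢ−μ)²/2).
Σ(xᵢ−μ)² = (0.98)² + (-4.73)² + (6.11)² + (4.78)² = 83.5138.
Posterior: Inv-Gamma(3.2 + 4/2, 17.8 + 83.5138/2) = Inv-Gamma(5.20, 59.55690).
E[σ²|data] = β/(α−1) = 59.55690/4.20 = 14.1802.

14.1802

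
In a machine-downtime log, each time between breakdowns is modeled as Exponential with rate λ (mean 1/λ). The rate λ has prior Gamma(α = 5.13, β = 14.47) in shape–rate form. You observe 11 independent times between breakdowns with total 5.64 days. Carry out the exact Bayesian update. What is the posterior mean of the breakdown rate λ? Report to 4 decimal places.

0.8021

With a Gamma(shape α, rate β) prior on the exponential rate λ, the posterior after n observations with total T = Σxᵢ is Gamma(α+n, β+T).
Posterior: Gamma(5.13+11, 14.47+5.64) = Gamma(16.13, 20.11).
Posterior mean of λ = α/β = 16.13/20.11 = 0.8021.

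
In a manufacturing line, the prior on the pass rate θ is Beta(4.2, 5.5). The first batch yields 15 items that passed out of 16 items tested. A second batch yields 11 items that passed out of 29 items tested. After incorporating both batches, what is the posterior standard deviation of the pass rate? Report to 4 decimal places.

0.0666

The Beta prior is conjugate to a Binomial/Bernoulli likelihood; the update adds successes to α and failures to β.
After batch 1: Beta(4.2+15, 5.5+1) = Beta(19.2, 6.5).
After batch 2: Beta(19.2+11, 6.5+18) = Beta(30.2, 24.5).
Var = αβ/((α+β)²(α+β+1)) = 30.2·24.5/(54.7²·55.7) = 0.00443959; SD = √0.00443959 = 0.0666.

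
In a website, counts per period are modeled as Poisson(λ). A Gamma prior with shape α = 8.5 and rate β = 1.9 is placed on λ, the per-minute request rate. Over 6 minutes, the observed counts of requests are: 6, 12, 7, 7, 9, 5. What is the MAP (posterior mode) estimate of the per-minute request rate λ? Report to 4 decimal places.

6.7722

With a Gamma(shape α, rate β) prior, the Poisson likelihood is conjugate: the posterior is Gamma(α + ΣXᵢ, β + n).
Sum of counts S = 46 over n = 6 minutes.
Posterior: Gamma(α+S, β+n) = Gamma(8.5+46, 1.9+6) = Gamma(54.5, 7.9).
Mode of Gamma(α,β) for α≥1 is (α−1)/β = 53.5/7.9 = 6.7722.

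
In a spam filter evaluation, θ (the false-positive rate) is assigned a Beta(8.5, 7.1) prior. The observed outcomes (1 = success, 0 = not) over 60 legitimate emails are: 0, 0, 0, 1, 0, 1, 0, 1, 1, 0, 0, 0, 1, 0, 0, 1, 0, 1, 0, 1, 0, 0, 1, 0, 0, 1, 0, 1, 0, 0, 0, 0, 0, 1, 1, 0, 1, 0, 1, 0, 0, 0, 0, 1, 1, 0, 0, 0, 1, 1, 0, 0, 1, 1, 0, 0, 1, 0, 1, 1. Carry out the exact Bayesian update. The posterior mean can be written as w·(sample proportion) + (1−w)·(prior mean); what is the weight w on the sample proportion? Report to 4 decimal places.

0.7937

The Beta prior is conjugate to a Binomial/Bernoulli likelihood; the update adds successes to α and failures to β.
Posterior mean = (α₀+k)/(α₀+β₀+n) = [n/(α₀+β₀+n)]·(k/n) + [(α₀+β₀)/(α₀+β₀+n)]·α₀/(α₀+β₀), so only n and the prior enter the weight.
The weight on the data is w = n/(α₀+β₀+n) = 60/(8.5+7.1+60) = 60/75.6 = 0.7937.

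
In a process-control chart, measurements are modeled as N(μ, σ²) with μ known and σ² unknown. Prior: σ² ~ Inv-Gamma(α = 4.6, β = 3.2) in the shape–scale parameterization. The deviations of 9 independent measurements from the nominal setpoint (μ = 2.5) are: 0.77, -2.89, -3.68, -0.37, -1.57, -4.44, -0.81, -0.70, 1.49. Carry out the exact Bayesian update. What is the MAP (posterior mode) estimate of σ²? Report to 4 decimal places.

2.7014

With known mean μ and an Inverse-Gamma(α, β) prior on σ², the Normal likelihood is conjugate: posterior is Inv-Gamma(α + n/2, β + Σ(xᵢ−μ)²/2).
Σ(xᵢ−μ)² = (0.77)² + (-2.89)² + (-3.68)² + (-0.37)² + (-1.57)² + (-4.44)² + (-0.81)² + (-0.70)² + (1.49)² = 48.1690.
Posterior: Inv-Gamma(4.6 + 9/2, 3.2 + 48.1690/2) = Inv-Gamma(9.10, 27.28450).
Mode = β/(α+1) = 27.28450/10.10 = 2.7014.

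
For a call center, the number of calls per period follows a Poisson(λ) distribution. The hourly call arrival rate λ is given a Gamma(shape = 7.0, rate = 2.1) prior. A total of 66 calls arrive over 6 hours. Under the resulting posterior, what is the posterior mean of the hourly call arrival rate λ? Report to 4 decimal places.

With a Gamma(shape α, rate β) prior, the Poisson likelihood is conjugate: the posterior is Gamma(α + ΣXᵢ, β + n).
Posterior: Gamma(α+S, β+n) = Gamma(7.0+66, 2.1+6) = Gamma(73.0, 8.1).
Posterior mean = α/β = 73.0/8.1 = 9.0123.

9.0123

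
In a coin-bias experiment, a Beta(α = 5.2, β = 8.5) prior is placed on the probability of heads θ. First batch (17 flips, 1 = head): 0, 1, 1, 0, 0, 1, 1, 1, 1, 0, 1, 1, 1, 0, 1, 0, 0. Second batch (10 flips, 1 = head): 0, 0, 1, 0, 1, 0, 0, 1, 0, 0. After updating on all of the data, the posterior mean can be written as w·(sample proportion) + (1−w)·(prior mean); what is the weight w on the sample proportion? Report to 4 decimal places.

0.6634

The Beta prior is conjugate to a Binomial/Bernoulli likelihood; the update adds successes to α and failures to β.
Total number of flips: n = 17 + 10 = 27.
Posterior mean = (α₀+k)/(α₀+β₀+n) = [n/(α₀+β₀+n)]·(k/n) + [(α₀+β₀)/(α₀+β₀+n)]·α₀/(α₀+β₀), so only n and the prior enter the weight.
The weight on the data is w = n/(α₀+β₀+n) = 27/(5.2+8.5+27) = 27/40.7 = 0.6634.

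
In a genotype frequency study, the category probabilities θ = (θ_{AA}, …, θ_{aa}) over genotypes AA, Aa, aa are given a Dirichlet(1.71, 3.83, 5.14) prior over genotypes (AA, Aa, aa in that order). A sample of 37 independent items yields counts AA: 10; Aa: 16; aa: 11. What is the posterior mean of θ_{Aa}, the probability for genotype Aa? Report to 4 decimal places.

0.4159

The Dirichlet prior is conjugate to the Multinomial likelihood: each posterior αⱼ = prior αⱼ + observed count nⱼ.
Posterior concentration: (11.71, 19.83, 16.14), total = 47.68.
E[θ_{Aa}|data] = α_{Aa}/Σα = 19.83/47.68 = 0.4159.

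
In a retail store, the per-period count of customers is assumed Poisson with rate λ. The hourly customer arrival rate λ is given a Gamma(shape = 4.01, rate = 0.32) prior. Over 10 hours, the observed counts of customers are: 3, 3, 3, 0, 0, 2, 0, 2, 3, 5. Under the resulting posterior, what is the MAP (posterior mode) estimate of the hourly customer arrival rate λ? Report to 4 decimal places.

With a Gamma(shape α, rate β) prior, the Poisson likelihood is conjugate: the posterior is Gamma(α + ΣXᵢ, β + n).
Sum of counts S = 21 over n = 10 hours.
Posterior: Gamma(α+S, β+n) = Gamma(4.01+21, 0.32+10) = Gamma(25.01, 10.32).
Mode of Gamma(α,β) for α≥1 is (α−1)/β = 24.01/10.32 = 2.3266.

2.3266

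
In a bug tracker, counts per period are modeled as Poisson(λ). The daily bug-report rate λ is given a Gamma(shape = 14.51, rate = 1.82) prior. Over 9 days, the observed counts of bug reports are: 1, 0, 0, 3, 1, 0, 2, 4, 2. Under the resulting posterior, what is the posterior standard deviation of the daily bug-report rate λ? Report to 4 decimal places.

0.4848

With a Gamma(shape α, rate β) prior, the Poisson likelihood is conjugate: the posterior is Gamma(α + ΣXᵢ, β + n).
Sum of counts S = 13 over n = 9 days.
Posterior: Gamma(α+S, β+n) = Gamma(14.51+13, 1.82+9) = Gamma(27.51, 10.82).
SD = √α/β = √27.51/10.82 = 0.4848.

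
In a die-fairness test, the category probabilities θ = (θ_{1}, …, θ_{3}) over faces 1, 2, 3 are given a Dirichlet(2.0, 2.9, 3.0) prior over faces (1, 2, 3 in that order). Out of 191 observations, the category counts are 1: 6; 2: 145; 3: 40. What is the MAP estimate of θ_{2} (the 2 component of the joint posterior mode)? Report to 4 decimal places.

0.7499

The Dirichlet prior is conjugate to the Multinomial likelihood: each posterior αⱼ = prior αⱼ + observed count nⱼ.
Posterior concentration: (8.0, 147.9, 43.0), total = 198.9.
Joint mode component: (α_{2}−1)/(Σα−K) = 146.9/195.9 = 0.7499.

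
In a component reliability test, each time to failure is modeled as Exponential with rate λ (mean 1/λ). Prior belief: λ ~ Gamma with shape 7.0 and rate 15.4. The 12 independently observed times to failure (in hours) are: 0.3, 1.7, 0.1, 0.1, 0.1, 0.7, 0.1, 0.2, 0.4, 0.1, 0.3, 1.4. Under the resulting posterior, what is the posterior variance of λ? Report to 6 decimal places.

0.043497

With a Gamma(shape α, rate β) prior on the exponential rate λ, the posterior after n observations with total T = Σxᵢ is Gamma(α+n, β+T).
Sum of observations T = 5.5 hours; n = 12.
Posterior: Gamma(7.0+12, 15.4+5.5) = Gamma(19.0, 20.9).
Var = α/β² = 0.043497.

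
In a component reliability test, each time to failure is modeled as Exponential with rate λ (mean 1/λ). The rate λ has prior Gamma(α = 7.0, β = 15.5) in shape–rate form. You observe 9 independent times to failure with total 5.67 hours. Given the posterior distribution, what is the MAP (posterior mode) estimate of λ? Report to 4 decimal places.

0.7085

With a Gamma(shape α, rate β) prior on the exponential rate λ, the posterior after n observations with total T = Σxᵢ is Gamma(α+n, β+T).
Posterior: Gamma(7.0+9, 15.5+5.67) = Gamma(16.0, 21.17).
Mode = (α−1)/β = 0.7085.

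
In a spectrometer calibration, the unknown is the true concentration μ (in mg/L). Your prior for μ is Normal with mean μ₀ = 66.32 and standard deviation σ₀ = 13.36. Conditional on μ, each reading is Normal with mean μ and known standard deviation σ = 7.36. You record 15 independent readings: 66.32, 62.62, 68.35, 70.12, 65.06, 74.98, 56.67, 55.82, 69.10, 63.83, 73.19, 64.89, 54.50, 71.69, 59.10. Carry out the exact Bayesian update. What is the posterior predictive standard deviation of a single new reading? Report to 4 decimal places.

7.5967

For Normal data with known variance σ², a Normal(μ₀, σ₀²) prior on μ is conjugate. Posterior precision = 1/σ₀² + n/σ²; posterior mean is the precision-weighted average of μ₀ and x̄.
σ₀² = 13.36² = 178.4896, σ² = 7.36² = 54.1696; σ² + n·σ₀² = 54.1696 + 15·178.4896 = 2731.5136.
Posterior precision = 1/σ₀² + n/σ² = 1/178.4896 + 15/54.1696 = (σ² + n·σ₀²)/(σ₀²σ²) = 2731.5136/(178.4896·54.1696); posterior variance σₙ² = σ₀²σ²/(σ² + n·σ₀²) = 178.4896·54.1696/2731.5136 = 3.539690.
Predictive variance for one new observation = σₙ² + σ² = 178.4896·54.1696/2731.5136 + 54.1696 = σ²·(σ₀² + 2731.5136)/2731.5136 = 54.1696·2910.0032/2731.5136 = 57.709290; SD = √(54.1696·2910.0032/2731.5136) = 7.5967.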